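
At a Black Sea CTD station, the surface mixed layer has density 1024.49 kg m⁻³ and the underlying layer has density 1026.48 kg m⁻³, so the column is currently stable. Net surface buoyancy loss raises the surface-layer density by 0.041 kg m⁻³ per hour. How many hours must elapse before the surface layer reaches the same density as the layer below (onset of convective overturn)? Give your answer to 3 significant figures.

Density deficit of the surface layer: 1026.48 − 1024.49 = 1.99 kg m⁻³.
Required change = 1.99 / 0.041 = 48.5 hours.

48.5 hours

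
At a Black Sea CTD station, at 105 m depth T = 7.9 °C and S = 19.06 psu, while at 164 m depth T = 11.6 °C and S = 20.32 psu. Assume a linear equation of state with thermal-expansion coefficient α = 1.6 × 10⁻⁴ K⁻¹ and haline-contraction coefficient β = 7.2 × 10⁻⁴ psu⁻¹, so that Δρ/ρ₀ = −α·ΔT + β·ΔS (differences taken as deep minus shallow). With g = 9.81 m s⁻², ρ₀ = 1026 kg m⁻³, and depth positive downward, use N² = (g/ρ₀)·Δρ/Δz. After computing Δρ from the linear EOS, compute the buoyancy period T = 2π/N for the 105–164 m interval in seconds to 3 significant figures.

ΔT = +3.7 K, ΔS = +1.26 psu (deep − shallow).
Δρ/ρ₀ = −αΔT + βΔS = -5.92 × 10⁻⁴ + 9.072 × 10⁻⁴ = 3.152 × 10⁻⁴, so Δρ ≈ 0.3234 kg m⁻³.
N² = (g/ρ₀)·Δρ/Δz = g·(Δρ/ρ₀)/Δz = 9.81 × 3.152 × 10⁻⁴ / 59 = 5.2409 × 10⁻⁵ s⁻².
N = √(5.2409 × 10⁻⁵) = 7.2394 × 10⁻³ rad s⁻¹ → T = 2π/N = 867.92 s ≈ 868 s.

868 s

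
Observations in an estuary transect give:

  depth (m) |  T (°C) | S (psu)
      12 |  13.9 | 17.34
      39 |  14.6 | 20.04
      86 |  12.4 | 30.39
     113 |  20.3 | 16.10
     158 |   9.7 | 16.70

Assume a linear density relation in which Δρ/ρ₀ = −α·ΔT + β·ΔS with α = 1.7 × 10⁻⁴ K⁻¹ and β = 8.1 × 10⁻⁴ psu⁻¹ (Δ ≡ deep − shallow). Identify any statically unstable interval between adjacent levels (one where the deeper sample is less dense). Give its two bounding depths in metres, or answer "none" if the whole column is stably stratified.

86–113 m

Evaluate Δρ/ρ₀ = −αΔT + βΔS across each adjacent pair:
  12–39 m: −αΔT+βΔS = −(1.7 × 10⁻⁴)(+0.7)+(8.1 × 10⁻⁴)(+2.70) = 2.1 × 10⁻³ → stable
  39–86 m: −αΔT+βΔS = −(1.7 × 10⁻⁴)(-2.2)+(8.1 × 10⁻⁴)(+10.35) = 8.8 × 10⁻³ → stable
  86–113 m: −αΔT+βΔS = −(1.7 × 10⁻⁴)(+7.9)+(8.1 × 10⁻⁴)(-14.29) = -0.013 → UNSTABLE
  113–158 m: −αΔT+βΔS = −(1.7 × 10⁻⁴)(-10.6)+(8.1 × 10⁻⁴)(+0.60) = 2.3 × 10⁻³ → stable
The 86–113 m interval has Δρ < 0: lighter water underlies denser water.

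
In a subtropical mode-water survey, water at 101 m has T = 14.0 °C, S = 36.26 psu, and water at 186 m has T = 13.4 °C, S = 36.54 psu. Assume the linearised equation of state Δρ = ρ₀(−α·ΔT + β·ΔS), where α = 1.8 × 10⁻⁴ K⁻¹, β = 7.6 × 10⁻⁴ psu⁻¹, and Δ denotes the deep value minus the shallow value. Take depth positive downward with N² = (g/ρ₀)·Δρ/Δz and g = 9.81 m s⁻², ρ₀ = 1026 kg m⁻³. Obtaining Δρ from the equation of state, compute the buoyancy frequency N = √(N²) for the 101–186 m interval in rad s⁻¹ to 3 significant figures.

ΔT = -0.6 K, ΔS = +0.28 psu (deep − shallow).
Δρ/ρ₀ = −αΔT + βΔS = 1.08 × 10⁻⁴ + 2.128 × 10⁻⁴ = 3.208 × 10⁻⁴, so Δρ ≈ 0.3291 kg m⁻³.
N² = (g/ρ₀)·Δρ/Δz = g·(Δρ/ρ₀)/Δz = 9.81 × 3.208 × 10⁻⁴ / 85 = 3.7024 × 10⁻⁵ s⁻².
N = √(3.7024 × 10⁻⁵) = 6.0847 × 10⁻³ rad s⁻¹ ≈ 6.08 × 10⁻³ rad s⁻¹.

6.08 × 10⁻³ rad s⁻¹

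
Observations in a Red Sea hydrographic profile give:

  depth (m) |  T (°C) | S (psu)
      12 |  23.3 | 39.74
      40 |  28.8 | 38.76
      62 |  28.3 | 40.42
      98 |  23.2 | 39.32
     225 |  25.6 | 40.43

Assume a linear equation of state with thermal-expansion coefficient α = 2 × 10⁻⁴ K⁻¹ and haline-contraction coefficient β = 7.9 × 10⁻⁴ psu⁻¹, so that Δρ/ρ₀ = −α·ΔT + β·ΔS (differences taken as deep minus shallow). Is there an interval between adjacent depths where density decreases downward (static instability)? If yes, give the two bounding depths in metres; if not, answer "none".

Evaluate Δρ/ρ₀ = −αΔT + βΔS across each adjacent pair:
  12–40 m: −αΔT+βΔS = −(2 × 10⁻⁴)(+5.5)+(7.9 × 10⁻⁴)(-0.98) = -1.9 × 10⁻³ → UNSTABLE
  40–62 m: −αΔT+βΔS = −(2 × 10⁻⁴)(-0.5)+(7.9 × 10⁻⁴)(+1.66) = 1.4 × 10⁻³ → stable
  62–98 m: −αΔT+βΔS = −(2 × 10⁻⁴)(-5.1)+(7.9 × 10⁻⁴)(-1.10) = 1.5 × 10⁻⁴ → stable
  98–225 m: −αΔT+βΔS = −(2 × 10⁻⁴)(+2.4)+(7.9 × 10⁻⁴)(+1.11) = 4.0 × 10⁻⁴ → stable
The 12–40 m interval has Δρ < 0: lighter water underlies denser water.

12–40 m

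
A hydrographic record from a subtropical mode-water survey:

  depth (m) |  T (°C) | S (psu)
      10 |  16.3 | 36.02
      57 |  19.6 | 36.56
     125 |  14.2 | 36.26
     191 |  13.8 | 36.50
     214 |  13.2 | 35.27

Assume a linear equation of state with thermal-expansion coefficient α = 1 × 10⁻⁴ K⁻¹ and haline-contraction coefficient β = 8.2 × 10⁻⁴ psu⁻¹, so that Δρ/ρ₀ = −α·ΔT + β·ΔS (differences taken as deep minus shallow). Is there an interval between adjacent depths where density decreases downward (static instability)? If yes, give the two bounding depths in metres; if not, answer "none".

191–214 m

Evaluate Δρ/ρ₀ = −αΔT + βΔS across each adjacent pair:
  10–57 m: −αΔT+βΔS = −(1 × 10⁻⁴)(+3.3)+(8.2 × 10⁻⁴)(+0.54) = 1.1 × 10⁻⁴ → stable
  57–125 m: −αΔT+βΔS = −(1 × 10⁻⁴)(-5.4)+(8.2 × 10⁻⁴)(-0.30) = 2.9 × 10⁻⁴ → stable
  125–191 m: −αΔT+βΔS = −(1 × 10⁻⁴)(-0.4)+(8.2 × 10⁻⁴)(+0.24) = 2.4 × 10⁻⁴ → stable
  191–214 m: −αΔT+βΔS = −(1 × 10⁻⁴)(-0.6)+(8.2 × 10⁻⁴)(-1.23) = -9.5 × 10⁻⁴ → UNSTABLE
The 191–214 m interval has Δρ < 0: lighter water underlies denser water.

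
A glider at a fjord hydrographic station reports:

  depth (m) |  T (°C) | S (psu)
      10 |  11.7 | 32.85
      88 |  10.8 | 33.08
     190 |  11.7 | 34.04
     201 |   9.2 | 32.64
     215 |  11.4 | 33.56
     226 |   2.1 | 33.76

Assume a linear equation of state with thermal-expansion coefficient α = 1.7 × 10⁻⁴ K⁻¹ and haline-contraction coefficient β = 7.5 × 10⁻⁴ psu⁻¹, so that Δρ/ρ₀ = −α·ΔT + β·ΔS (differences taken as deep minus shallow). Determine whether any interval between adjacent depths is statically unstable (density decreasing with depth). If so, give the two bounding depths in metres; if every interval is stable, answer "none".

Evaluate Δρ/ρ₀ = −αΔT + βΔS across each adjacent pair:
  10–88 m: −αΔT+βΔS = −(1.7 × 10⁻⁴)(-0.9)+(7.5 × 10⁻⁴)(+0.23) = 3.3 × 10⁻⁴ → stable
  88–190 m: −αΔT+βΔS = −(1.7 × 10⁻⁴)(+0.9)+(7.5 × 10⁻⁴)(+0.96) = 5.7 × 10⁻⁴ → stable
  190–201 m: −αΔT+βΔS = −(1.7 × 10⁻⁴)(-2.5)+(7.5 × 10⁻⁴)(-1.40) = -6.2 × 10⁻⁴ → UNSTABLE
  201–215 m: −αΔT+βΔS = −(1.7 × 10⁻⁴)(+2.2)+(7.5 × 10⁻⁴)(+0.92) = 3.2 × 10⁻⁴ → stable
  215–226 m: −αΔT+βΔS = −(1.7 × 10⁻⁴)(-9.3)+(7.5 × 10⁻⁴)(+0.20) = 1.7 × 10⁻³ → stable
The 190–201 m interval has Δρ < 0: lighter water underlies denser water.

190–201 m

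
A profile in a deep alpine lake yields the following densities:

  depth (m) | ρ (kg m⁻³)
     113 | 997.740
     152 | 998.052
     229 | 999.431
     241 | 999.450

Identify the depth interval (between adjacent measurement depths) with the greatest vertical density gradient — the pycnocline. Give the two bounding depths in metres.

152–229 m

Compute the density gradient over each adjacent pair:
  113–152 m: Δρ/Δz = 0.312/39 = 8.0 × 10⁻³ kg m⁻⁴
  152–229 m: Δρ/Δz = 1.379/77 = 0.018 kg m⁻⁴
  229–241 m: Δρ/Δz = 0.019/12 = 1.6 × 10⁻³ kg m⁻⁴
The largest gradient is in the 152–229 m interval — the pycnocline.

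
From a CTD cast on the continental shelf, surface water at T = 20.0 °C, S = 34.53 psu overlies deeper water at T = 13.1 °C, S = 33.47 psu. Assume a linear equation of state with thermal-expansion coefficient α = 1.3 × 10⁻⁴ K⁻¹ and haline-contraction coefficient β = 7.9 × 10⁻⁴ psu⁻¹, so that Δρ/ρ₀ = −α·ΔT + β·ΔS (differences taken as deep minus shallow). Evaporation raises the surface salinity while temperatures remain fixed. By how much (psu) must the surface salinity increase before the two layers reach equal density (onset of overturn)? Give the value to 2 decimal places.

Neutral buoyancy requires −α(T_deep − T_surf) + β(S_deep − S_surf′) = 0.
S_surf′ = S_deep − (α/β)·ΔT = 33.47 − (1.3 × 10⁻⁴/7.9 × 10⁻⁴)·(-6.9) = 34.6054 psu.
Increase required: 34.6054 − 34.53 = 0.0754 psu.

0.08 psu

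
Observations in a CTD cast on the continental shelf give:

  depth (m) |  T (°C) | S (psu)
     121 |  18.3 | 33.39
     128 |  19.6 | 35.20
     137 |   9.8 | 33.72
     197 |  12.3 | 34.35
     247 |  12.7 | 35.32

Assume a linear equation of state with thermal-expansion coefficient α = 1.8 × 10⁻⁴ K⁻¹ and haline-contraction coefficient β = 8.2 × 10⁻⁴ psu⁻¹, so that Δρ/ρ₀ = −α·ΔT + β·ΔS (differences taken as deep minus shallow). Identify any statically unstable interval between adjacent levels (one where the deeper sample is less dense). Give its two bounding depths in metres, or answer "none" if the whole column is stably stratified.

Evaluate Δρ/ρ₀ = −αΔT + βΔS across each adjacent pair:
  121–128 m: −αΔT+βΔS = −(1.8 × 10⁻⁴)(+1.3)+(8.2 × 10⁻⁴)(+1.81) = 1.3 × 10⁻³ → stable
  128–137 m: −αΔT+βΔS = −(1.8 × 10⁻⁴)(-9.8)+(8.2 × 10⁻⁴)(-1.48) = 5.5 × 10⁻⁴ → stable
  137–197 m: −αΔT+βΔS = −(1.8 × 10⁻⁴)(+2.5)+(8.2 × 10⁻⁴)(+0.63) = 6.7 × 10⁻⁵ → stable
  197–247 m: −αΔT+βΔS = −(1.8 × 10⁻⁴)(+0.4)+(8.2 × 10⁻⁴)(+0.97) = 7.2 × 10⁻⁴ → stable
Every interval has Δρ > 0: the column is stably stratified throughout.

none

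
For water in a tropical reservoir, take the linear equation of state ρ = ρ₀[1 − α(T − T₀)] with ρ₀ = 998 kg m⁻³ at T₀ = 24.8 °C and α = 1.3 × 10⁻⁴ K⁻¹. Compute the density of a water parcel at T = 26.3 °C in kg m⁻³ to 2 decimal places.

T − T₀ = +1.5 K.
Bracket = 1 − α·(+1.5) = 1 + (-1.95 × 10⁻⁴) = 0.9998050.
ρ = 998 × 0.9998050 = 997.81 kg m⁻³.

997.81 kg m⁻³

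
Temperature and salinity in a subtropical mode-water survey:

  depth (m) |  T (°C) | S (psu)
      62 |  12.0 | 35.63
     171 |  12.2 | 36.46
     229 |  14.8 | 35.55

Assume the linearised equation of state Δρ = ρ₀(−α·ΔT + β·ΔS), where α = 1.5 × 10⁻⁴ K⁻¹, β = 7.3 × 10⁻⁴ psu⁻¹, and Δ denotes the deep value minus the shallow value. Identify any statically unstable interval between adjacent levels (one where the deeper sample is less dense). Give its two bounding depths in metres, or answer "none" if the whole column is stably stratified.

Evaluate Δρ/ρ₀ = −αΔT + βΔS across each adjacent pair:
  62–171 m: −αΔT+βΔS = −(1.5 × 10⁻⁴)(+0.2)+(7.3 × 10⁻⁴)(+0.83) = 5.8 × 10⁻⁴ → stable
  171–229 m: −αΔT+βΔS = −(1.5 × 10⁻⁴)(+2.6)+(7.3 × 10⁻⁴)(-0.91) = -1.1 × 10⁻³ → UNSTABLE
The 171–229 m interval has Δρ < 0: lighter water underlies denser water.

171–229 m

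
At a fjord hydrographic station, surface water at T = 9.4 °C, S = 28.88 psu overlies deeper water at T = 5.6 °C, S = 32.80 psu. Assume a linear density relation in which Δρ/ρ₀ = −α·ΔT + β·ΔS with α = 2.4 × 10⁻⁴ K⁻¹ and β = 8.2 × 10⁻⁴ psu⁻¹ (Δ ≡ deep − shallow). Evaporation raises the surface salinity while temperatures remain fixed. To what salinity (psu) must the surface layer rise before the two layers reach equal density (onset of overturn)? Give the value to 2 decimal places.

Neutral buoyancy requires −α(T_deep − T_surf) + β(S_deep − S_surf′) = 0.
S_surf′ = S_deep − (α/β)·ΔT = 32.80 − (2.4 × 10⁻⁴/8.2 × 10⁻⁴)·(-3.8) = 33.9122 psu.
Increase required: 33.9122 − 28.88 = 5.0322 psu.

33.91 psu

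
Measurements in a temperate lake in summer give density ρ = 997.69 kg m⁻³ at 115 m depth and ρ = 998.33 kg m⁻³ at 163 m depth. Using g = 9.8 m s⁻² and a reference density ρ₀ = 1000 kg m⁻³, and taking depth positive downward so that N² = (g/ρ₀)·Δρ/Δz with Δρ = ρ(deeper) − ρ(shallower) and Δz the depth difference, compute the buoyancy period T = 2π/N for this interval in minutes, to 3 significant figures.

9.16 min

Δρ = 998.33 − 997.69 = 0.64 kg m⁻³ over Δz = 163 − 115 = 48 m.
N² = (9.8/1000) × (0.64/48) = 1.3067 × 10⁻⁴ s⁻².
N = √(1.3067 × 10⁻⁴) = 0.011431 rad s⁻¹, so T = 2π/N = 549.66 s = 9.1610 min ≈ 9.16 min.
Since Δρ > 0 the layer is stably stratified.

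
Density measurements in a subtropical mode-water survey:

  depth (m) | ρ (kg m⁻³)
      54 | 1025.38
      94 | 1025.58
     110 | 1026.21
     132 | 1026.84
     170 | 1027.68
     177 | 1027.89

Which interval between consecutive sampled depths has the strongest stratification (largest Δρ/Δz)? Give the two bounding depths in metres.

Compute the density gradient over each adjacent pair:
  54–94 m: Δρ/Δz = 0.20/40 = 5.0 × 10⁻³ kg m⁻⁴
  94–110 m: Δρ/Δz = 0.63/16 = 0.039 kg m⁻⁴
  110–132 m: Δρ/Δz = 0.63/22 = 0.029 kg m⁻⁴
  132–170 m: Δρ/Δz = 0.84/38 = 0.022 kg m⁻⁴
  170–177 m: Δρ/Δz = 0.21/7 = 0.030 kg m⁻⁴
The largest gradient is in the 94–110 m interval — the pycnocline.

94–110 m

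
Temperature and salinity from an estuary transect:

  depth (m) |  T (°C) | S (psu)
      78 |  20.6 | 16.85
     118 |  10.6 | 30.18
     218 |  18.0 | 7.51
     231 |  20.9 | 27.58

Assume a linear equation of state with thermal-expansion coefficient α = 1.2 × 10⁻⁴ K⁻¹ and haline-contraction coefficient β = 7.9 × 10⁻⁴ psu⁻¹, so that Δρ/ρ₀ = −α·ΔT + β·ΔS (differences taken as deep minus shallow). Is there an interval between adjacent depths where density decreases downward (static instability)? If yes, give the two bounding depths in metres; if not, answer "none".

118–218 m

Evaluate Δρ/ρ₀ = −αΔT + βΔS across each adjacent pair:
  78–118 m: −αΔT+βΔS = −(1.2 × 10⁻⁴)(-10.0)+(7.9 × 10⁻⁴)(+13.33) = 0.012 → stable
  118–218 m: −αΔT+βΔS = −(1.2 × 10⁻⁴)(+7.4)+(7.9 × 10⁻⁴)(-22.67) = -0.019 → UNSTABLE
  218–231 m: −αΔT+βΔS = −(1.2 × 10⁻⁴)(+2.9)+(7.9 × 10⁻⁴)(+20.07) = 0.016 → stable
The 118–218 m interval has Δρ < 0: lighter water underlies denser water.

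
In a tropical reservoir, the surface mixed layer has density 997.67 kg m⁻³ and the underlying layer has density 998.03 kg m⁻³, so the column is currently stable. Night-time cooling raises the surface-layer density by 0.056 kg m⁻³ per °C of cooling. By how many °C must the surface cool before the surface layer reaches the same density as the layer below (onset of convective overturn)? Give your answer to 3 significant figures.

Density deficit of the surface layer: 998.03 − 997.67 = 0.36 kg m⁻³.
Required change = 0.36 / 0.056 = 6.43 °C.

6.43 °C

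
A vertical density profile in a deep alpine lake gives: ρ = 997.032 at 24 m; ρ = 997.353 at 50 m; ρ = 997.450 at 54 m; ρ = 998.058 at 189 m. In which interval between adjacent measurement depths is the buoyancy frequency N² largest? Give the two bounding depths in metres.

50–54 m

Compute the density gradient over each adjacent pair:
  24–50 m: Δρ/Δz = 0.321/26 = 0.012 kg m⁻⁴
  50–54 m: Δρ/Δz = 0.097/4 = 0.024 kg m⁻⁴
  54–189 m: Δρ/Δz = 0.608/135 = 4.5 × 10⁻³ kg m⁻⁴
The largest gradient is in the 50–54 m interval — the pycnocline.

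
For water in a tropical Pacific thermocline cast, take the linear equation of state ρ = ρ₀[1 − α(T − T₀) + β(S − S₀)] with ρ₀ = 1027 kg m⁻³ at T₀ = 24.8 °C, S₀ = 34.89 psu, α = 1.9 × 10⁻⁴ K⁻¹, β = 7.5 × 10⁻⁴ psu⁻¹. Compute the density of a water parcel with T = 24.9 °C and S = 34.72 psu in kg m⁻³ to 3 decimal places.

1026.850 kg m⁻³

T − T₀ = +0.1 K, S − S₀ = -0.17 psu.
Bracket = 1 − α·(+0.1) + β·(-0.17) = 1 + (-1.465 × 10⁻⁴) = 0.9998535.
ρ = 1027 × 0.9998535 = 1026.850 kg m⁻³.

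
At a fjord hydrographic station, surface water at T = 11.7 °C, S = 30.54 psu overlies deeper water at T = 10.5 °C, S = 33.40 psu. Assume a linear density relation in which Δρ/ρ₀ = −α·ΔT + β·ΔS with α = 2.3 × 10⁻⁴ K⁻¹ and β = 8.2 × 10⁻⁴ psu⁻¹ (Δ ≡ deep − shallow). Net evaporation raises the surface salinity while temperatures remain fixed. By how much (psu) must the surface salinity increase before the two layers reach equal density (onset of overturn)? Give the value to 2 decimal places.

Neutral buoyancy requires −α(T_deep − T_surf) + β(S_deep − S_surf′) = 0.
S_surf′ = S_deep − (α/β)·ΔT = 33.40 − (2.3 × 10⁻⁴/8.2 × 10⁻⁴)·(-1.2) = 33.7366 psu.
Increase required: 33.7366 − 30.54 = 3.1966 psu.

3.20 psu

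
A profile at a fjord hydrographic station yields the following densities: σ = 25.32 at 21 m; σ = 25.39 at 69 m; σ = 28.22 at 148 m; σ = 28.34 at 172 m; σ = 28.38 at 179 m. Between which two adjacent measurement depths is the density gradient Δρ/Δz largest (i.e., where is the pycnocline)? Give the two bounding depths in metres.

Compute the density gradient over each adjacent pair:
  21–69 m: Δρ/Δz = 0.07/48 = 1.5 × 10⁻³ kg m⁻⁴
  69–148 m: Δρ/Δz = 2.83/79 = 0.036 kg m⁻⁴
  148–172 m: Δρ/Δz = 0.12/24 = 5.0 × 10⁻³ kg m⁻⁴
  172–179 m: Δρ/Δz = 0.04/7 = 5.7 × 10⁻³ kg m⁻⁴
The largest gradient is in the 69–148 m interval — the pycnocline.

69–148 m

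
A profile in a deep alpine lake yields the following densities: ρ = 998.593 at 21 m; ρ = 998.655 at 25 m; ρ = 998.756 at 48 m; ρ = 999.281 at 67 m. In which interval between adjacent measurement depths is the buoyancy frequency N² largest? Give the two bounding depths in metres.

48–67 m

Compute the density gradient over each adjacent pair:
  21–25 m: Δρ/Δz = 0.062/4 = 0.015 kg m⁻⁴
  25–48 m: Δρ/Δz = 0.101/23 = 4.4 × 10⁻³ kg m⁻⁴
  48–67 m: Δρ/Δz = 0.525/19 = 0.028 kg m⁻⁴
The largest gradient is in the 48–67 m interval — the pycnocline.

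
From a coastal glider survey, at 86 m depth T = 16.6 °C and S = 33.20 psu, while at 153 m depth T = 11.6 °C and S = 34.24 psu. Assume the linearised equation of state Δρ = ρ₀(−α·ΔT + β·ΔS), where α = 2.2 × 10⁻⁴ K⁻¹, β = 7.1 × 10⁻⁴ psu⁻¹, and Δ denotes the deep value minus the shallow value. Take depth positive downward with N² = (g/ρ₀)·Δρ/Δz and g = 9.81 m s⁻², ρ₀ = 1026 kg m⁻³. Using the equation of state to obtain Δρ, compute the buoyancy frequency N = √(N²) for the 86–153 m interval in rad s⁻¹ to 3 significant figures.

0.0164 rad s⁻¹

ΔT = -5.0 K, ΔS = +1.04 psu (deep − shallow).
Δρ/ρ₀ = −αΔT + βΔS = 1.10 × 10⁻³ + 7.384 × 10⁻⁴ = 1.8384 × 10⁻³, so Δρ ≈ 1.886 kg m⁻³.
N² = (g/ρ₀)·Δρ/Δz = g·(Δρ/ρ₀)/Δz = 9.81 × 1.8384 × 10⁻³ / 67 = 2.6917 × 10⁻⁴ s⁻².
N = √(2.6917 × 10⁻⁴) = 0.016406 rad s⁻¹ ≈ 0.0164 rad s⁻¹.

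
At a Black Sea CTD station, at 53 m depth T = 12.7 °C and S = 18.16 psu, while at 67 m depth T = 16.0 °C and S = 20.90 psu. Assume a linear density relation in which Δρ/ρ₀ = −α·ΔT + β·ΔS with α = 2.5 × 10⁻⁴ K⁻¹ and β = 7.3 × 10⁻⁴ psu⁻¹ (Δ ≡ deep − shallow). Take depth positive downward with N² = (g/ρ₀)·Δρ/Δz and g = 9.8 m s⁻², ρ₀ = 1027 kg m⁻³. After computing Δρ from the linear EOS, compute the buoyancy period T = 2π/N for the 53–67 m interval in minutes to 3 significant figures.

3.65 min

ΔT = +3.3 K, ΔS = +2.74 psu (deep − shallow).
Δρ/ρ₀ = −αΔT + βΔS = -8.25 × 10⁻⁴ + 2.0002 × 10⁻³ = 1.1752 × 10⁻³, so Δρ ≈ 1.207 kg m⁻³.
N² = (g/ρ₀)·Δρ/Δz = g·(Δρ/ρ₀)/Δz = 9.8 × 1.1752 × 10⁻³ / 14 = 8.2264 × 10⁻⁴ s⁻².
N = √(8.2264 × 10⁻⁴) = 0.028682 rad s⁻¹ → T = 2π/N = 219.06 s = 3.6510 min ≈ 3.65 min.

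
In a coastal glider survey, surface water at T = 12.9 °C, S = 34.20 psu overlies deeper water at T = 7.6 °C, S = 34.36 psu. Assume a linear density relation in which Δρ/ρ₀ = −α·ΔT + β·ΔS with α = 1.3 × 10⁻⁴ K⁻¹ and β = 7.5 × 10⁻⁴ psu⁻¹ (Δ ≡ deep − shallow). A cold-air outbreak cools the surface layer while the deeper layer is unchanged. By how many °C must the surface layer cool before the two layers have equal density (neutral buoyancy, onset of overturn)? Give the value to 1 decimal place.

6.2 °C

Neutral buoyancy requires Δρ = 0, i.e. −α(T_deep − T_surf′) + β(S_deep − S_surf) = 0.
T_surf′ = T_deep − (β/α)·ΔS = 7.6 − (7.5 × 10⁻⁴/1.3 × 10⁻⁴)·(+0.16) = 6.677 °C.
Cooling required: 12.9 − (6.677) = 6.223 °C.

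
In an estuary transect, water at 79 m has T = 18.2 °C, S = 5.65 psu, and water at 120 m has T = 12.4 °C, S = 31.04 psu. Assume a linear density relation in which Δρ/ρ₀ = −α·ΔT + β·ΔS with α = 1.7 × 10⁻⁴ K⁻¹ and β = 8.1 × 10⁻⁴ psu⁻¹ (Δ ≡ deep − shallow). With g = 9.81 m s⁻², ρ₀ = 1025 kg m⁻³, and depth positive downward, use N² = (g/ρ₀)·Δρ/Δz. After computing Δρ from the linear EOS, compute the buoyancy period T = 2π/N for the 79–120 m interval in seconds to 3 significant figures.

87.5 s

ΔT = -5.8 K, ΔS = +25.39 psu (deep − shallow).
Δρ/ρ₀ = −αΔT + βΔS = 9.86 × 10⁻⁴ + 0.0205659 = 0.0215519, so Δρ ≈ 22.09 kg m⁻³.
N² = (g/ρ₀)·Δρ/Δz = g·(Δρ/ρ₀)/Δz = 9.81 × 0.0215519 / 41 = 5.1567 × 10⁻³ s⁻².
N = √(5.1567 × 10⁻³) = 0.071810 rad s⁻¹ → T = 2π/N = 87.497 s ≈ 87.5 s.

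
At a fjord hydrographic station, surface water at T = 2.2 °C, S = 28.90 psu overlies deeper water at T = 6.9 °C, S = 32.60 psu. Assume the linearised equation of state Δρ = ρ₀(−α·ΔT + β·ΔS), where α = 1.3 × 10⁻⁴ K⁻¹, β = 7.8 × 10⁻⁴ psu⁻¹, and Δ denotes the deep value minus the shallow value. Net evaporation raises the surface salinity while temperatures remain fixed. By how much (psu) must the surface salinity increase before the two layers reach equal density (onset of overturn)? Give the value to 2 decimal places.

2.92 psu

Neutral buoyancy requires −α(T_deep − T_surf) + β(S_deep − S_surf′) = 0.
S_surf′ = S_deep − (α/β)·ΔT = 32.60 − (1.3 × 10⁻⁴/7.8 × 10⁻⁴)·(+4.7) = 31.8167 psu.
Increase required: 31.8167 − 28.90 = 2.9167 psu.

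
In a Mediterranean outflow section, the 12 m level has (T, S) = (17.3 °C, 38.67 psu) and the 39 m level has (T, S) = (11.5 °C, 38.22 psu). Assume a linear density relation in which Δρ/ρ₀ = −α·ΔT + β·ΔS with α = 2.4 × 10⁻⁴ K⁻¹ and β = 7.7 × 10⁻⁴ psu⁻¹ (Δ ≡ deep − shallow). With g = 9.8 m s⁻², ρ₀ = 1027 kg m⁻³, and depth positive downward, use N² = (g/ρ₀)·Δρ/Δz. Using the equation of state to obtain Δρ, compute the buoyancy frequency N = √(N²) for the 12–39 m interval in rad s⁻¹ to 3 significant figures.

ΔT = -5.8 K, ΔS = -0.45 psu (deep − shallow).
Δρ/ρ₀ = −αΔT + βΔS = 1.392 × 10⁻³ − 3.465 × 10⁻⁴ = 1.0455 × 10⁻³, so Δρ ≈ 1.074 kg m⁻³.
N² = (g/ρ₀)·Δρ/Δz = g·(Δρ/ρ₀)/Δz = 9.8 × 1.0455 × 10⁻³ / 27 = 3.7948 × 10⁻⁴ s⁻².
N = √(3.7948 × 10⁻⁴) = 0.019480 rad s⁻¹ ≈ 0.0195 rad s⁻¹.

0.0195 rad s⁻¹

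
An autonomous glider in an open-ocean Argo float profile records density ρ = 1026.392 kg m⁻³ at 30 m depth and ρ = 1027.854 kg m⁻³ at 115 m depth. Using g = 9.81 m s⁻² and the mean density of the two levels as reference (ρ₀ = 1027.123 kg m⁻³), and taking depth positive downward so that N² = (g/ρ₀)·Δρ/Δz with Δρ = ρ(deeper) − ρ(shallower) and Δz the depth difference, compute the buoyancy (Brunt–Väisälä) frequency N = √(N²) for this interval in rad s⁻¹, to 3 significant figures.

Δρ = 1027.854 − 1026.392 = 1.462 kg m⁻³ over Δz = 115 − 30 = 85 m.
N² = (9.81/1027.123) × (1.462/85) = 1.6428 × 10⁻⁴ s⁻².
N = √(1.6428 × 10⁻⁴) = 0.012817 rad s⁻¹ ≈ 0.0128 rad s⁻¹.

0.0128 rad s⁻¹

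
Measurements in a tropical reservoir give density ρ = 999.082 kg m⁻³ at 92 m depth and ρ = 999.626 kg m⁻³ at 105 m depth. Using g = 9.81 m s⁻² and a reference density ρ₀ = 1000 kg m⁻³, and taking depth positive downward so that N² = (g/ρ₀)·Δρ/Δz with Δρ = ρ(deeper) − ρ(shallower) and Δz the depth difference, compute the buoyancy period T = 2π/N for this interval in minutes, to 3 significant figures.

5.17 min

Δρ = 999.626 − 999.082 = 0.544 kg m⁻³ over Δz = 105 − 92 = 13 m.
N² = (9.81/1000) × (0.544/13) = 4.1051 × 10⁻⁴ s⁻².
N = √(4.1051 × 10⁻⁴) = 0.020261 rad s⁻¹, so T = 2π/N = 310.11 s = 5.1685 min ≈ 5.17 min.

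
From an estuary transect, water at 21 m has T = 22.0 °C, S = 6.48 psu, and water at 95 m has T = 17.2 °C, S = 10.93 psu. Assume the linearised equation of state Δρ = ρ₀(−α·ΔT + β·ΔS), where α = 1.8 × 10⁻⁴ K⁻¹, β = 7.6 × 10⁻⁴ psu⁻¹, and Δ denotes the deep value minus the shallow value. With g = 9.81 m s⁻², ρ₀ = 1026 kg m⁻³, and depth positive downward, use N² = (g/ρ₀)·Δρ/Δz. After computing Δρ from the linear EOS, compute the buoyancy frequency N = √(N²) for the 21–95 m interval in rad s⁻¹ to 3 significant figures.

ΔT = -4.8 K, ΔS = +4.45 psu (deep − shallow).
Δρ/ρ₀ = −αΔT + βΔS = 8.64 × 10⁻⁴ + 3.382 × 10⁻³ = 4.246 × 10⁻³, so Δρ ≈ 4.356 kg m⁻³.
N² = (g/ρ₀)·Δρ/Δz = g·(Δρ/ρ₀)/Δz = 9.81 × 4.246 × 10⁻³ / 74 = 5.6288 × 10⁻⁴ s⁻².
N = √(5.6288 × 10⁻⁴) = 0.023725 rad s⁻¹ ≈ 0.0237 rad s⁻¹.

0.0237 rad s⁻¹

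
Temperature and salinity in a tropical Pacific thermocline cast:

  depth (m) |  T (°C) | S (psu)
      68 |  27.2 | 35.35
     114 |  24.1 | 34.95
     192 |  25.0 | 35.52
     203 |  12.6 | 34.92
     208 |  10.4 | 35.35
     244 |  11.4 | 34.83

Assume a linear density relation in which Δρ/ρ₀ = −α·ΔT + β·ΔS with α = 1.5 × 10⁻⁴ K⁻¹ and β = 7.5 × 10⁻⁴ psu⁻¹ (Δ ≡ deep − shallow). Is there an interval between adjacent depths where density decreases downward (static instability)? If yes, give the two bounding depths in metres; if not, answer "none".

Evaluate Δρ/ρ₀ = −αΔT + βΔS across each adjacent pair:
  68–114 m: −αΔT+βΔS = −(1.5 × 10⁻⁴)(-3.1)+(7.5 × 10⁻⁴)(-0.40) = 1.6 × 10⁻⁴ → stable
  114–192 m: −αΔT+βΔS = −(1.5 × 10⁻⁴)(+0.9)+(7.5 × 10⁻⁴)(+0.57) = 2.9 × 10⁻⁴ → stable
  192–203 m: −αΔT+βΔS = −(1.5 × 10⁻⁴)(-12.4)+(7.5 × 10⁻⁴)(-0.60) = 1.4 × 10⁻³ → stable
  203–208 m: −αΔT+βΔS = −(1.5 × 10⁻⁴)(-2.2)+(7.5 × 10⁻⁴)(+0.43) = 6.5 × 10⁻⁴ → stable
  208–244 m: −αΔT+βΔS = −(1.5 × 10⁻⁴)(+1.0)+(7.5 × 10⁻⁴)(-0.52) = -5.4 × 10⁻⁴ → UNSTABLE
The 208–244 m interval has Δρ < 0: lighter water underlies denser water.

208–244 m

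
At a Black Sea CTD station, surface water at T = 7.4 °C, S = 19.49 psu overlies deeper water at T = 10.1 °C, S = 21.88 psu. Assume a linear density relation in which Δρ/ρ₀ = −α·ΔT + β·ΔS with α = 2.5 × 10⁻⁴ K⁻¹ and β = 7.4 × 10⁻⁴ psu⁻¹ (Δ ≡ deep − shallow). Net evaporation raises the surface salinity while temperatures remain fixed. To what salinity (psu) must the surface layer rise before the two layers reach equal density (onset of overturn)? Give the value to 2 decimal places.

20.97 psu

Neutral buoyancy requires −α(T_deep − T_surf) + β(S_deep − S_surf′) = 0.
S_surf′ = S_deep − (α/β)·ΔT = 21.88 − (2.5 × 10⁻⁴/7.4 × 10⁻⁴)·(+2.7) = 20.9678 psu.
Increase required: 20.9678 − 19.49 = 1.4778 psu.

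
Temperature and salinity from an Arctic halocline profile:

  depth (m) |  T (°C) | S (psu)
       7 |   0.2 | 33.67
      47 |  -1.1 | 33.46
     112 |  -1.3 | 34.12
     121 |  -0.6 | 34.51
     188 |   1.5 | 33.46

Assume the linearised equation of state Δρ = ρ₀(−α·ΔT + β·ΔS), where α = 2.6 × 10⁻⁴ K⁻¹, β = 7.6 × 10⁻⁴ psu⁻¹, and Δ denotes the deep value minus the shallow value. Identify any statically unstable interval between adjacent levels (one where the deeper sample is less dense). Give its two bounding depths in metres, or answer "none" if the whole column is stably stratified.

121–188 m

Evaluate Δρ/ρ₀ = −αΔT + βΔS across each adjacent pair:
  7–47 m: −αΔT+βΔS = −(2.6 × 10⁻⁴)(-1.3)+(7.6 × 10⁻⁴)(-0.21) = 1.8 × 10⁻⁴ → stable
  47–112 m: −αΔT+βΔS = −(2.6 × 10⁻⁴)(-0.2)+(7.6 × 10⁻⁴)(+0.66) = 5.5 × 10⁻⁴ → stable
  112–121 m: −αΔT+βΔS = −(2.6 × 10⁻⁴)(+0.7)+(7.6 × 10⁻⁴)(+0.39) = 1.1 × 10⁻⁴ → stable
  121–188 m: −αΔT+βΔS = −(2.6 × 10⁻⁴)(+2.1)+(7.6 × 10⁻⁴)(-1.05) = -1.3 × 10⁻³ → UNSTABLE
The 121–188 m interval has Δρ < 0: lighter water underlies denser water.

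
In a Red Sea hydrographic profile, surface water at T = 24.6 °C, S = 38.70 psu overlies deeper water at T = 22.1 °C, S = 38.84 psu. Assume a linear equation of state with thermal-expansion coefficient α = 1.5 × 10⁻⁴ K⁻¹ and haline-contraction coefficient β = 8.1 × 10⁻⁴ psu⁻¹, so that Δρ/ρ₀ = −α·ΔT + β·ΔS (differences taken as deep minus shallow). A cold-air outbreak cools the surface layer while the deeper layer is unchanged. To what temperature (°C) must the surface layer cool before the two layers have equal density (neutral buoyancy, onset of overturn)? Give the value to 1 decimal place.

Neutral buoyancy requires Δρ = 0, i.e. −α(T_deep − T_surf′) + β(S_deep − S_surf) = 0.
T_surf′ = T_deep − (β/α)·ΔS = 22.1 − (8.1 × 10⁻⁴/1.5 × 10⁻⁴)·(+0.14) = 21.344 °C.
Cooling required: 24.6 − (21.344) = 3.256 °C.

21.3 °C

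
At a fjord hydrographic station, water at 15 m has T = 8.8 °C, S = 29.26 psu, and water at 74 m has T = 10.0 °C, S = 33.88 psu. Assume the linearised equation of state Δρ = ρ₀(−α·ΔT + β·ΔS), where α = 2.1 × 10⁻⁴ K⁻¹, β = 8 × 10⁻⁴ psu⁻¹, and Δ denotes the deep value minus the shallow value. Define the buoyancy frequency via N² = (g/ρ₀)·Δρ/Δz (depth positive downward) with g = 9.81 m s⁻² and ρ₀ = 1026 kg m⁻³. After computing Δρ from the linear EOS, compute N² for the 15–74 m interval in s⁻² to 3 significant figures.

5.73 × 10⁻⁴ s⁻²

ΔT = +1.2 K, ΔS = +4.62 psu (deep − shallow).
Δρ/ρ₀ = −αΔT + βΔS = -2.52 × 10⁻⁴ + 3.696 × 10⁻³ = 3.444 × 10⁻³, so Δρ ≈ 3.534 kg m⁻³.
N² = (g/ρ₀)·Δρ/Δz = g·(Δρ/ρ₀)/Δz = 9.81 × 3.444 × 10⁻³ / 59 = 5.7264 × 10⁻⁴ s⁻² ≈ 5.73 × 10⁻⁴ s⁻².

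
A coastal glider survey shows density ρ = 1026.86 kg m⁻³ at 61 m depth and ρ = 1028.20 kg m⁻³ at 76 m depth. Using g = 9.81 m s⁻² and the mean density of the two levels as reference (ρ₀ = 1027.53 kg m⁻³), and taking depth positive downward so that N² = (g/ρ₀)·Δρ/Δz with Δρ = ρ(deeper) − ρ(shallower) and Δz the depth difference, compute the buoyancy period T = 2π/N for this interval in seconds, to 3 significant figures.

Δρ = 1028.20 − 1026.86 = 1.34 kg m⁻³ over Δz = 76 − 61 = 15 m.
N² = (9.81/1027.53) × (1.34/15) = 8.5288 × 10⁻⁴ s⁻².
N = √(8.5288 × 10⁻⁴) = 0.029204 rad s⁻¹, so T = 2π/N = 215.15 s ≈ 215 s.

215 s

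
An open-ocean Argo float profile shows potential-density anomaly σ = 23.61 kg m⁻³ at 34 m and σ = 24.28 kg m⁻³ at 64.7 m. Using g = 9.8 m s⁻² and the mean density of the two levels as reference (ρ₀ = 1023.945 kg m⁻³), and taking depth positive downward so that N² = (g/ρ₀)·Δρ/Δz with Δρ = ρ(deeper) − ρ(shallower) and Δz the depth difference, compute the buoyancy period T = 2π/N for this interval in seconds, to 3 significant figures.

435 s

Δρ = 1024.28 − 1023.61 = 0.67 kg m⁻³ over Δz = 64.7 − 34 = 30.7 m.
N² = (9.8/1023.945) × (0.67/30.7) = 2.0887 × 10⁻⁴ s⁻².
N = √(2.0887 × 10⁻⁴) = 0.014452 rad s⁻¹, so T = 2π/N = 434.76 s ≈ 435 s.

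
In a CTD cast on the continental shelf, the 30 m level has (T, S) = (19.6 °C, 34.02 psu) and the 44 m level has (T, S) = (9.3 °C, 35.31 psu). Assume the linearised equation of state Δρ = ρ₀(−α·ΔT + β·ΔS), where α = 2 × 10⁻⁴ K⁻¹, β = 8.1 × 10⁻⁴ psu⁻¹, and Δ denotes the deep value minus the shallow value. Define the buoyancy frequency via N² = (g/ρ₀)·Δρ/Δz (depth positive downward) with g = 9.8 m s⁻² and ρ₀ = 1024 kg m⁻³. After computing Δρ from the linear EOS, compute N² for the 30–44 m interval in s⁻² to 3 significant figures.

ΔT = -10.3 K, ΔS = +1.29 psu (deep − shallow).
Δρ/ρ₀ = −αΔT + βΔS = 2.06 × 10⁻³ + 1.0449 × 10⁻³ = 3.1049 × 10⁻³, so Δρ ≈ 3.179 kg m⁻³.
N² = (g/ρ₀)·Δρ/Δz = g·(Δρ/ρ₀)/Δz = 9.8 × 3.1049 × 10⁻³ / 14 = 2.1734 × 10⁻³ s⁻² ≈ 2.17 × 10⁻³ s⁻².

2.17 × 10⁻³ s⁻²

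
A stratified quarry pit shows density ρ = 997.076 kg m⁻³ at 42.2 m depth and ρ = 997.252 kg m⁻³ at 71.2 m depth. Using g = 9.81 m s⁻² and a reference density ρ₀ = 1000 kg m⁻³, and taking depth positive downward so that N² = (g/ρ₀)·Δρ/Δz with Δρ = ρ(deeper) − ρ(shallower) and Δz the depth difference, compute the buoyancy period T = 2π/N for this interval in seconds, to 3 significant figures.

814 s

Δρ = 997.252 − 997.076 = 0.176 kg m⁻³ over Δz = 71.2 − 42.2 = 29 m.
N² = (9.81/1000) × (0.176/29) = 5.9537 × 10⁻⁵ s⁻².
N = √(5.9537 × 10⁻⁵) = 7.7160 × 10⁻³ rad s⁻¹, so T = 2π/N = 814.31 s ≈ 814 s.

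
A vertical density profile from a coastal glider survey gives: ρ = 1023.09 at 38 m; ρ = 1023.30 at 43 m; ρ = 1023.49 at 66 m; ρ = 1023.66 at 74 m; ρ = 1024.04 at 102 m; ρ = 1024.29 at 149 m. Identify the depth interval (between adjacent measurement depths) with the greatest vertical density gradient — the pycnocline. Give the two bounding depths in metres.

38–43 m

Compute the density gradient over each adjacent pair:
  38–43 m: Δρ/Δz = 0.21/5 = 0.042 kg m⁻⁴
  43–66 m: Δρ/Δz = 0.19/23 = 8.3 × 10⁻³ kg m⁻⁴
  66–74 m: Δρ/Δz = 0.17/8 = 0.021 kg m⁻⁴
  74–102 m: Δρ/Δz = 0.38/28 = 0.014 kg m⁻⁴
  102–149 m: Δρ/Δz = 0.25/47 = 5.3 × 10⁻³ kg m⁻⁴
The largest gradient is in the 38–43 m interval — the pycnocline.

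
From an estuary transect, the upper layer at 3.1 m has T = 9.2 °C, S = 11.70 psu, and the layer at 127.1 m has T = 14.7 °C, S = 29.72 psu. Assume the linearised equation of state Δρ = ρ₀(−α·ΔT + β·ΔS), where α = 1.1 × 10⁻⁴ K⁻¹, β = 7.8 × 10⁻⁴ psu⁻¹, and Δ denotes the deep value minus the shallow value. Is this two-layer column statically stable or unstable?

ΔT = 14.7 − 9.2 = +5.5 K and ΔS = 29.72 − 11.70 = +18.02 psu (deep − shallow).
−αΔT = -6.05 × 10⁻⁴; βΔS = 0.0140556; sum Δρ/ρ₀ = 0.0134506.
Δρ/ρ₀ > 0, so Δρ > 0: deeper water is denser → statically stable.

stable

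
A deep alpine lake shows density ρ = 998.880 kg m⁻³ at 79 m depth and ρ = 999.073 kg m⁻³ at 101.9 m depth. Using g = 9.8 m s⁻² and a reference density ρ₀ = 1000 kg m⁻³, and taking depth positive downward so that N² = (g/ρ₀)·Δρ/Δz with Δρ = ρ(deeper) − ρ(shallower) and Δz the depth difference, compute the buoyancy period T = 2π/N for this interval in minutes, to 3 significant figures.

Δρ = 999.073 − 998.880 = 0.193 kg m⁻³ over Δz = 101.9 − 79 = 22.9 m.
N² = (9.8/1000) × (0.193/22.9) = 8.2594 × 10⁻⁵ s⁻².
N = √(8.2594 × 10⁻⁵) = 9.0881 × 10⁻³ rad s⁻¹, so T = 2π/N = 691.36 s = 11.523 min ≈ 11.5 min.
Since Δρ > 0 the layer is stably stratified.

11.5 min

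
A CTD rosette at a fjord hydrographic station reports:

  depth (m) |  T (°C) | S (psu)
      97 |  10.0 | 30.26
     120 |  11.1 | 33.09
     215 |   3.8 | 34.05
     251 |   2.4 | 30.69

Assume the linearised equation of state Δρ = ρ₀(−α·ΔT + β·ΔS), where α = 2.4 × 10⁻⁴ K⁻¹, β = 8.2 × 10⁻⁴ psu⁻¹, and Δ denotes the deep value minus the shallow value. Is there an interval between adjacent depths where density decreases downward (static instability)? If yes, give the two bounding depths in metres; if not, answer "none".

Evaluate Δρ/ρ₀ = −αΔT + βΔS across each adjacent pair:
  97–120 m: −αΔT+βΔS = −(2.4 × 10⁻⁴)(+1.1)+(8.2 × 10⁻⁴)(+2.83) = 2.1 × 10⁻³ → stable
  120–215 m: −αΔT+βΔS = −(2.4 × 10⁻⁴)(-7.3)+(8.2 × 10⁻⁴)(+0.96) = 2.5 × 10⁻³ → stable
  215–251 m: −αΔT+βΔS = −(2.4 × 10⁻⁴)(-1.4)+(8.2 × 10⁻⁴)(-3.36) = -2.4 × 10⁻³ → UNSTABLE
The 215–251 m interval has Δρ < 0: lighter water underlies denser water.

215–251 m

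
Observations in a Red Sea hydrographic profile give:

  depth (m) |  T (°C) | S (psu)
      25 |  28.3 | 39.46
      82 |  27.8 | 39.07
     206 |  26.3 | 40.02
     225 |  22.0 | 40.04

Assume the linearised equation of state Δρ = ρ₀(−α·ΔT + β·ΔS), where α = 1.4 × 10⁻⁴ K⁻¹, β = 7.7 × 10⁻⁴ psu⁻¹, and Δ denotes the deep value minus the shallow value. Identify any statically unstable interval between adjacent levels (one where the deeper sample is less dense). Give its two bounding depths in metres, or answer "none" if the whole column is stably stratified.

Evaluate Δρ/ρ₀ = −αΔT + βΔS across each adjacent pair:
  25–82 m: −αΔT+βΔS = −(1.4 × 10⁻⁴)(-0.5)+(7.7 × 10⁻⁴)(-0.39) = -2.3 × 10⁻⁴ → UNSTABLE
  82–206 m: −αΔT+βΔS = −(1.4 × 10⁻⁴)(-1.5)+(7.7 × 10⁻⁴)(+0.95) = 9.4 × 10⁻⁴ → stable
  206–225 m: −αΔT+βΔS = −(1.4 × 10⁻⁴)(-4.3)+(7.7 × 10⁻⁴)(+0.02) = 6.2 × 10⁻⁴ → stable
The 25–82 m interval has Δρ < 0: lighter water underlies denser water.

25–82 m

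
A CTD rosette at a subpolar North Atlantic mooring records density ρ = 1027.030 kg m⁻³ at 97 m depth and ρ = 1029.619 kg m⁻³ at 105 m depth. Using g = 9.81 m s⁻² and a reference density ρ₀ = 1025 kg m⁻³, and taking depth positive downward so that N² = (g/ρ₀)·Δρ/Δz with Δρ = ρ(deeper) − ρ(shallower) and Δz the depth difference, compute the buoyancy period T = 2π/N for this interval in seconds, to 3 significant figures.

113 s

Δρ = 1029.619 − 1027.030 = 2.589 kg m⁻³ over Δz = 105 − 97 = 8 m.
N² = (9.81/1025) × (2.589/8) = 3.0973 × 10⁻³ s⁻².
N = √(3.0973 × 10⁻³) = 0.055653 rad s⁻¹, so T = 2π/N = 112.90 s ≈ 113 s.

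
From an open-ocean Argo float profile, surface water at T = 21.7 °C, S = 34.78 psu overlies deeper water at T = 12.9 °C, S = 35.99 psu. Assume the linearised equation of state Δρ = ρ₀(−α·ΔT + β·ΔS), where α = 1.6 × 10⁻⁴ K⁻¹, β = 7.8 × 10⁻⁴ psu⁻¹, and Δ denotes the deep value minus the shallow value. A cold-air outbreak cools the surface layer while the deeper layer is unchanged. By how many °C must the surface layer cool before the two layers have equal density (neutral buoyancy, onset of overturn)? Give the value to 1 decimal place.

Neutral buoyancy requires Δρ = 0, i.e. −α(T_deep − T_surf′) + β(S_deep − S_surf) = 0.
T_surf′ = T_deep − (β/α)·ΔS = 12.9 − (7.8 × 10⁻⁴/1.6 × 10⁻⁴)·(+1.21) = 7.001 °C.
Cooling required: 21.7 − (7.001) = 14.699 °C.

14.7 °C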